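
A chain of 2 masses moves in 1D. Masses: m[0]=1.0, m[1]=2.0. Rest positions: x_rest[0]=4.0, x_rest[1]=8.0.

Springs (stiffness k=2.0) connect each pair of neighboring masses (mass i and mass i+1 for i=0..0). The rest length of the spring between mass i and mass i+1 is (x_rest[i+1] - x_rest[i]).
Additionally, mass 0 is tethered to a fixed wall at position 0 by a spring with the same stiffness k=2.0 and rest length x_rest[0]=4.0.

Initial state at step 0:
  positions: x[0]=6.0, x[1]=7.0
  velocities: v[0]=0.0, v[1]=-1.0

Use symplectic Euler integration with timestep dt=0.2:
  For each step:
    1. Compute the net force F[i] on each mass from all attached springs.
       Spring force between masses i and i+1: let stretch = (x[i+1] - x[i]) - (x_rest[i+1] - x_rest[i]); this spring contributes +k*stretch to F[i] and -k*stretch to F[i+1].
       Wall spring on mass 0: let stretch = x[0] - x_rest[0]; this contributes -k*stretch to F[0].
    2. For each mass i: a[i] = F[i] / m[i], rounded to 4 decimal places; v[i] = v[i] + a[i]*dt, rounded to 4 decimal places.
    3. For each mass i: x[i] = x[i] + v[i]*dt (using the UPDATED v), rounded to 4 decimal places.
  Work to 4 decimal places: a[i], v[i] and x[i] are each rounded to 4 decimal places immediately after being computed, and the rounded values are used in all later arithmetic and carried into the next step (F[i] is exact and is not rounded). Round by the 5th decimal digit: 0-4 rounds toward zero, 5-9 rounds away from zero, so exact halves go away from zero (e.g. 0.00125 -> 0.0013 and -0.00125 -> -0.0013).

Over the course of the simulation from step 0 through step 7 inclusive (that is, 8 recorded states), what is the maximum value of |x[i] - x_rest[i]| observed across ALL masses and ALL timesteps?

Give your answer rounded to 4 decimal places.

Step 0: x=[6.0000 7.0000] v=[0.0000 -1.0000]
Step 1: x=[5.6000 6.9200] v=[-2.0000 -0.4000]
Step 2: x=[4.8576 6.9472] v=[-3.7120 0.1360]
Step 3: x=[3.8938 7.0508] v=[-4.8192 0.5181]
Step 4: x=[2.8710 7.1881] v=[-5.1139 0.6867]
Step 5: x=[1.9639 7.3128] v=[-4.5355 0.6233]
Step 6: x=[1.3276 7.3835] v=[-3.1815 0.3535]
Step 7: x=[1.0696 7.3720] v=[-1.2902 -0.0577]
Max displacement = 2.9304

Answer: 2.9304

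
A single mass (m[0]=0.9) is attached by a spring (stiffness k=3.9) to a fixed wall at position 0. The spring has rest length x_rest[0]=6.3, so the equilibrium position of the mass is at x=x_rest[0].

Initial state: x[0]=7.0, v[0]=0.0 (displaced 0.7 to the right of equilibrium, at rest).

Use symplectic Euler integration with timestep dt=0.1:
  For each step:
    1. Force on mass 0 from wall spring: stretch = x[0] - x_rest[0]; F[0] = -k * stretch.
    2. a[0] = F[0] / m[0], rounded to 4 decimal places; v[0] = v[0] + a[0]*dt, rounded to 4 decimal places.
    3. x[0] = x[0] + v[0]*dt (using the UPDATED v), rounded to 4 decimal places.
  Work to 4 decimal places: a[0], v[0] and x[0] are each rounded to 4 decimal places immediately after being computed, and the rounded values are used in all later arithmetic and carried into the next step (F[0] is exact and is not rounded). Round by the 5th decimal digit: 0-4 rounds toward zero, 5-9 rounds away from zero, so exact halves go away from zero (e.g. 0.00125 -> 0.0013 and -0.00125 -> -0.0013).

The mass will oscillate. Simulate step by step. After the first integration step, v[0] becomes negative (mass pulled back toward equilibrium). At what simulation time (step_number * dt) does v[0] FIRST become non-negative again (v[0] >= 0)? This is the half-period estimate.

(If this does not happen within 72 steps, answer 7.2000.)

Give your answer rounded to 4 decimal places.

Step 0: x=[7.0000] v=[0.0000]
Step 1: x=[6.9697] v=[-0.3033]
Step 2: x=[6.9104] v=[-0.5935]
Step 3: x=[6.8246] v=[-0.8580]
Step 4: x=[6.7161] v=[-1.0853]
Step 5: x=[6.5895] v=[-1.2656]
Step 6: x=[6.4504] v=[-1.3911]
Step 7: x=[6.3048] v=[-1.4563]
Step 8: x=[6.1590] v=[-1.4584]
Step 9: x=[6.0193] v=[-1.3973]
Step 10: x=[5.8917] v=[-1.2757]
Step 11: x=[5.7818] v=[-1.0988]
Step 12: x=[5.6944] v=[-0.8743]
Step 13: x=[5.6332] v=[-0.6119]
Step 14: x=[5.6009] v=[-0.3230]
Step 15: x=[5.5989] v=[-0.0201]
Step 16: x=[5.6273] v=[0.2837]
First v>=0 after going negative at step 16, time=1.6000

Answer: 1.6000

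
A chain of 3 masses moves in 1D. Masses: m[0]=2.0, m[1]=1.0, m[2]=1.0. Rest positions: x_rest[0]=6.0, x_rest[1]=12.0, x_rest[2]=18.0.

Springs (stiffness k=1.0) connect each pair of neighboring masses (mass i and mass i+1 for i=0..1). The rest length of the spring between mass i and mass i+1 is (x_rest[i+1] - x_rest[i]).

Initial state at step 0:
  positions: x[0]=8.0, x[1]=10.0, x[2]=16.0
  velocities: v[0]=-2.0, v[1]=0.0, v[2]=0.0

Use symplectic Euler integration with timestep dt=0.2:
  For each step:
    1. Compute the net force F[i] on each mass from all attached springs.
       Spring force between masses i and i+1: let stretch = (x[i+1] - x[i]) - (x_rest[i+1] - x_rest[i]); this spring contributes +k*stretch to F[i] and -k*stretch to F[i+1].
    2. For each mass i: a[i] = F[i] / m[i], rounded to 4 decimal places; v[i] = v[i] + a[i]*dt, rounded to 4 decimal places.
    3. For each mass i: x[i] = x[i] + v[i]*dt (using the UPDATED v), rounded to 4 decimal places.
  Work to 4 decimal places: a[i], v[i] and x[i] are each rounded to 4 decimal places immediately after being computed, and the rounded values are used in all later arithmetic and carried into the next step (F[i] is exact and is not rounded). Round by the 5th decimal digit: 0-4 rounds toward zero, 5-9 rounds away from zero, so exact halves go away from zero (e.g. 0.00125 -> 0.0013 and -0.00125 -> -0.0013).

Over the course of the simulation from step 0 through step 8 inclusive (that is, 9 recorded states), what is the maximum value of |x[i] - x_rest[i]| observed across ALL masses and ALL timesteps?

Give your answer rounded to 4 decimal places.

Answer: 2.6804

Derivation:
Step 0: x=[8.0000 10.0000 16.0000] v=[-2.0000 0.0000 0.0000]
Step 1: x=[7.5200 10.1600 16.0000] v=[-2.4000 0.8000 0.0000]
Step 2: x=[6.9728 10.4480 16.0064] v=[-2.7360 1.4400 0.0320]
Step 3: x=[6.3751 10.8193 16.0305] v=[-2.9885 1.8566 0.1203]
Step 4: x=[5.7463 11.2213 16.0861] v=[-3.1441 2.0100 0.2781]
Step 5: x=[5.1070 11.5989 16.1871] v=[-3.1966 1.8880 0.5051]
Step 6: x=[4.4775 11.9004 16.3446] v=[-3.1474 1.5073 0.7875]
Step 7: x=[3.8765 12.0827 16.5643] v=[-3.0051 0.9116 1.0987]
Step 8: x=[3.3196 12.1160 16.8448] v=[-2.7845 0.1667 1.4024]
Max displacement = 2.6804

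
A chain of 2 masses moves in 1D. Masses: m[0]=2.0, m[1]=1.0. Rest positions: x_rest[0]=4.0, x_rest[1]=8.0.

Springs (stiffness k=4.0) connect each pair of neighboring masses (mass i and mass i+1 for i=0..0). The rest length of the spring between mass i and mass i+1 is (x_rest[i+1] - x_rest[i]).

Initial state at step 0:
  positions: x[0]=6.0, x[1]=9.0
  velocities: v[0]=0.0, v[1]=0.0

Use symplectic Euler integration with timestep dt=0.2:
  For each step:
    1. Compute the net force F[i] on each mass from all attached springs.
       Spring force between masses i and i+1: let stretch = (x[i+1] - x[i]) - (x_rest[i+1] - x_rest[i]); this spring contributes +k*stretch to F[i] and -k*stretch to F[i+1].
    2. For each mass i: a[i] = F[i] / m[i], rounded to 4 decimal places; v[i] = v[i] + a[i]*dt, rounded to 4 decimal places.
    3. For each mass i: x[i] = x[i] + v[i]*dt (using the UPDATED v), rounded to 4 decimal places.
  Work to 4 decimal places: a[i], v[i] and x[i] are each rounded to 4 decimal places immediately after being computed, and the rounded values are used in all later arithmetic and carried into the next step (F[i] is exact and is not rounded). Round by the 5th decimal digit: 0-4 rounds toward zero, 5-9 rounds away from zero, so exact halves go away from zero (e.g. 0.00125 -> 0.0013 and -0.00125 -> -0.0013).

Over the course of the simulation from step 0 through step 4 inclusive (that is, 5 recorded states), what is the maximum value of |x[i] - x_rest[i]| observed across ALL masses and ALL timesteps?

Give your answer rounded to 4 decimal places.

Answer: 2.0863

Derivation:
Step 0: x=[6.0000 9.0000] v=[0.0000 0.0000]
Step 1: x=[5.9200 9.1600] v=[-0.4000 0.8000]
Step 2: x=[5.7792 9.4416] v=[-0.7040 1.4080]
Step 3: x=[5.6114 9.7772] v=[-0.8390 1.6781]
Step 4: x=[5.4569 10.0863] v=[-0.7727 1.5455]
Max displacement = 2.0863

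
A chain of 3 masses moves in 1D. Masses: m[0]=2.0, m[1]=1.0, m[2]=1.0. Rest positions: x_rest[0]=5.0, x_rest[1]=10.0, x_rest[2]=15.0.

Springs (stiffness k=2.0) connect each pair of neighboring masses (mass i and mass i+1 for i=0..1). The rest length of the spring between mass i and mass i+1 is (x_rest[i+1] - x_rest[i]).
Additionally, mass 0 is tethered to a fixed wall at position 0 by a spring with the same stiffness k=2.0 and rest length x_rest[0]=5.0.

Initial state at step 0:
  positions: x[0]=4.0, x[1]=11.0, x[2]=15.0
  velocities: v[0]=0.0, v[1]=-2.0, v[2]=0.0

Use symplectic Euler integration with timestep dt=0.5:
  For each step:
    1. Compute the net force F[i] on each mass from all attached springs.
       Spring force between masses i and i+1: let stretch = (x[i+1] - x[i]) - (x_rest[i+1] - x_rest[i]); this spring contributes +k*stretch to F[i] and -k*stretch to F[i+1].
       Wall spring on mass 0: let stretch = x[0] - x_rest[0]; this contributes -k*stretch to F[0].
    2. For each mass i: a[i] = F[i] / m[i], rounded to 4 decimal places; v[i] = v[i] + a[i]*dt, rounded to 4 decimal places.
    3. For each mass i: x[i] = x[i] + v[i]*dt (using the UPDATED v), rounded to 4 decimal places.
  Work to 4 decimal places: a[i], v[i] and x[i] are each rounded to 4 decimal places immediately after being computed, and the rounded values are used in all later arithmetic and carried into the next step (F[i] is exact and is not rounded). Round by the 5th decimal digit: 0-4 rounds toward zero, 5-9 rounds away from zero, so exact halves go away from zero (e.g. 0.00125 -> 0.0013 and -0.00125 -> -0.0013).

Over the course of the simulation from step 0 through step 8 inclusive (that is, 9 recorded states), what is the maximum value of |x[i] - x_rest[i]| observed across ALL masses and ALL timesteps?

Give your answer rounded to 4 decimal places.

Step 0: x=[4.0000 11.0000 15.0000] v=[0.0000 -2.0000 0.0000]
Step 1: x=[4.7500 8.5000 15.5000] v=[1.5000 -5.0000 1.0000]
Step 2: x=[5.2500 7.6250 15.0000] v=[1.0000 -1.7500 -1.0000]
Step 3: x=[5.0313 9.2500 13.3125] v=[-0.4375 3.2500 -3.3750]
Step 4: x=[4.6094 10.7969 12.0938] v=[-0.8438 3.0938 -2.4375]
Step 5: x=[4.5820 9.8985 12.7266] v=[-0.0548 -1.7968 1.2656]
Step 6: x=[4.7383 7.7559 14.4454] v=[0.3125 -4.2852 3.4375]
Step 7: x=[4.4644 7.4493 15.3194] v=[-0.5479 -0.6133 1.7480]
Step 8: x=[3.8206 9.5853 14.7584] v=[-1.2877 4.2719 -1.1221]
Max displacement = 2.9062

Answer: 2.9062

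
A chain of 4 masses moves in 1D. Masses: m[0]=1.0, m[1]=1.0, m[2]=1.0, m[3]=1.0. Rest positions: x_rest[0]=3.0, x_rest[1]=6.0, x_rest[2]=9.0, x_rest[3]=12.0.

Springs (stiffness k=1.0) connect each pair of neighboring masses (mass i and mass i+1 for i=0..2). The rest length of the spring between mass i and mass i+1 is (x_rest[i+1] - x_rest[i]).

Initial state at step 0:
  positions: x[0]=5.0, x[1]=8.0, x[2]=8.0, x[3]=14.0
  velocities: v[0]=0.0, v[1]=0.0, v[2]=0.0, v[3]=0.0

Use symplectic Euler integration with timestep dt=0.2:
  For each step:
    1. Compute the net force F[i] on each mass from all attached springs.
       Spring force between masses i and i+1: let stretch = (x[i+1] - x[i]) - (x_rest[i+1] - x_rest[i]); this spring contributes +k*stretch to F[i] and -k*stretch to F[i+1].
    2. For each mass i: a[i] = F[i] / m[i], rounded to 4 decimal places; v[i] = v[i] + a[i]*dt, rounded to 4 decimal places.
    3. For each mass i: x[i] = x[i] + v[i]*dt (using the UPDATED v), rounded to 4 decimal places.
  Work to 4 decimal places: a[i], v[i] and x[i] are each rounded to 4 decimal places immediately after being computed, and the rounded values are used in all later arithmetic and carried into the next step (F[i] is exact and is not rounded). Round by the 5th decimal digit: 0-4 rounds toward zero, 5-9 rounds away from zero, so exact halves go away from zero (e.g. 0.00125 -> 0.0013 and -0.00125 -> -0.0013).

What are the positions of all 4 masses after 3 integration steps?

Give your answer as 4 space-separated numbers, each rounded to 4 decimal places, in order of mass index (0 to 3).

Step 0: x=[5.0000 8.0000 8.0000 14.0000] v=[0.0000 0.0000 0.0000 0.0000]
Step 1: x=[5.0000 7.8800 8.2400 13.8800] v=[0.0000 -0.6000 1.2000 -0.6000]
Step 2: x=[4.9952 7.6592 8.6912 13.6544] v=[-0.0240 -1.1040 2.2560 -1.1280]
Step 3: x=[4.9770 7.3731 9.2996 13.3503] v=[-0.0912 -1.4304 3.0422 -1.5206]

Answer: 4.9770 7.3731 9.2996 13.3503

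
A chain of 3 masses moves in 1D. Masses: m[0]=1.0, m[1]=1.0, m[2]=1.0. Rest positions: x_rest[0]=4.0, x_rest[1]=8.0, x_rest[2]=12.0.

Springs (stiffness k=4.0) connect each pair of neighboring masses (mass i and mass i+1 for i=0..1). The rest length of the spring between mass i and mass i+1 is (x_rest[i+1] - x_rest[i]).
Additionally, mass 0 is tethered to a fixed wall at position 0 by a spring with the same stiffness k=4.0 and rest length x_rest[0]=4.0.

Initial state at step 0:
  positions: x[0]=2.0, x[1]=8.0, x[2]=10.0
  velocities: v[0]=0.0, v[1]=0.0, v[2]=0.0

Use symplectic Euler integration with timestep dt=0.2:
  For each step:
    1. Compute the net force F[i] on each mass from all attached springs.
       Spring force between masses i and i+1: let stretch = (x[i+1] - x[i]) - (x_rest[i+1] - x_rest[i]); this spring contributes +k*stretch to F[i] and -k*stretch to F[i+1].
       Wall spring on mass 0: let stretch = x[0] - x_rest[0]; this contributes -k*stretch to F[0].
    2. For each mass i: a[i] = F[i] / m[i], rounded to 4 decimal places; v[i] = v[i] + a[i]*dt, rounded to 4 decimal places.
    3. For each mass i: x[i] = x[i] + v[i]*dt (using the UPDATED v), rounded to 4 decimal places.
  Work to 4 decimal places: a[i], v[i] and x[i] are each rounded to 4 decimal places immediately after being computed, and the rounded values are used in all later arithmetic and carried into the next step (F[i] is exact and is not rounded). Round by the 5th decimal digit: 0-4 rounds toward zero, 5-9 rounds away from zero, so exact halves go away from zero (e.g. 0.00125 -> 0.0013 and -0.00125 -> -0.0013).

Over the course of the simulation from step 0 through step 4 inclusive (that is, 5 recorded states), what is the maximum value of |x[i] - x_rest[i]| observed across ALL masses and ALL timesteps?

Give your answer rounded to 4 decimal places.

Answer: 2.2446

Derivation:
Step 0: x=[2.0000 8.0000 10.0000] v=[0.0000 0.0000 0.0000]
Step 1: x=[2.6400 7.3600 10.3200] v=[3.2000 -3.2000 1.6000]
Step 2: x=[3.6128 6.4384 10.8064] v=[4.8640 -4.6080 2.4320]
Step 3: x=[4.4596 5.7636 11.2339] v=[4.2342 -3.3741 2.1376]
Step 4: x=[4.8015 5.7554 11.4262] v=[1.7097 -0.0411 0.9614]
Max displacement = 2.2446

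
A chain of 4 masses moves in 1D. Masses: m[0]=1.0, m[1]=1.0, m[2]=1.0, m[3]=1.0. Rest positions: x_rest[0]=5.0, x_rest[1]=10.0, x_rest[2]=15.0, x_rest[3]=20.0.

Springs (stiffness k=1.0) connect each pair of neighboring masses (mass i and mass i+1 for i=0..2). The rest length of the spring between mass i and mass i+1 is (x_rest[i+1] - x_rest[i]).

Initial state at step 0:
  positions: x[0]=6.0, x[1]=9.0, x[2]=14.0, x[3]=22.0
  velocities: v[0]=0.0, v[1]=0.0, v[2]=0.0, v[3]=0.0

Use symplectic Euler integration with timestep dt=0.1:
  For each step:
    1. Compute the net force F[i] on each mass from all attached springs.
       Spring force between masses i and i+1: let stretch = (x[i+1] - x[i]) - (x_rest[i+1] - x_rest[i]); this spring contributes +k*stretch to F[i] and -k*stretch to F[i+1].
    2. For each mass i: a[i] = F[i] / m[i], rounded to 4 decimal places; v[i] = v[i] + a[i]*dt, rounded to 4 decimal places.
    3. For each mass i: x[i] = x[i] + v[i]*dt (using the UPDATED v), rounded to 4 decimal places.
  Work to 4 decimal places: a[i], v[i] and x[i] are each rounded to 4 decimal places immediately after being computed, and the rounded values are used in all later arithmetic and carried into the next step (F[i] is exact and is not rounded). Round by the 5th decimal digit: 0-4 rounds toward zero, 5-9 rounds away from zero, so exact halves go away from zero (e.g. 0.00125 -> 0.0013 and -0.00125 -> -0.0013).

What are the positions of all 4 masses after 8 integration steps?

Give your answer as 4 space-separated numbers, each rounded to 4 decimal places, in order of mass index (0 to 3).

Step 0: x=[6.0000 9.0000 14.0000 22.0000] v=[0.0000 0.0000 0.0000 0.0000]
Step 1: x=[5.9800 9.0200 14.0300 21.9700] v=[-0.2000 0.2000 0.3000 -0.3000]
Step 2: x=[5.9404 9.0597 14.0893 21.9106] v=[-0.3960 0.3970 0.5930 -0.5940]
Step 3: x=[5.8820 9.1185 14.1765 21.8230] v=[-0.5841 0.5880 0.8722 -0.8761]
Step 4: x=[5.8060 9.1955 14.2896 21.7089] v=[-0.7605 0.7702 1.1311 -1.1408]
Step 5: x=[5.7138 9.2896 14.4260 21.5706] v=[-0.9216 0.9407 1.3636 -1.3827]
Step 6: x=[5.6074 9.3993 14.5824 21.4109] v=[-1.0640 1.0968 1.5644 -1.5972]
Step 7: x=[5.4889 9.5229 14.7553 21.2329] v=[-1.1848 1.2359 1.7289 -1.7801]
Step 8: x=[5.3608 9.6585 14.9406 21.0401] v=[-1.2814 1.3557 1.8534 -1.9279]

Answer: 5.3608 9.6585 14.9406 21.0401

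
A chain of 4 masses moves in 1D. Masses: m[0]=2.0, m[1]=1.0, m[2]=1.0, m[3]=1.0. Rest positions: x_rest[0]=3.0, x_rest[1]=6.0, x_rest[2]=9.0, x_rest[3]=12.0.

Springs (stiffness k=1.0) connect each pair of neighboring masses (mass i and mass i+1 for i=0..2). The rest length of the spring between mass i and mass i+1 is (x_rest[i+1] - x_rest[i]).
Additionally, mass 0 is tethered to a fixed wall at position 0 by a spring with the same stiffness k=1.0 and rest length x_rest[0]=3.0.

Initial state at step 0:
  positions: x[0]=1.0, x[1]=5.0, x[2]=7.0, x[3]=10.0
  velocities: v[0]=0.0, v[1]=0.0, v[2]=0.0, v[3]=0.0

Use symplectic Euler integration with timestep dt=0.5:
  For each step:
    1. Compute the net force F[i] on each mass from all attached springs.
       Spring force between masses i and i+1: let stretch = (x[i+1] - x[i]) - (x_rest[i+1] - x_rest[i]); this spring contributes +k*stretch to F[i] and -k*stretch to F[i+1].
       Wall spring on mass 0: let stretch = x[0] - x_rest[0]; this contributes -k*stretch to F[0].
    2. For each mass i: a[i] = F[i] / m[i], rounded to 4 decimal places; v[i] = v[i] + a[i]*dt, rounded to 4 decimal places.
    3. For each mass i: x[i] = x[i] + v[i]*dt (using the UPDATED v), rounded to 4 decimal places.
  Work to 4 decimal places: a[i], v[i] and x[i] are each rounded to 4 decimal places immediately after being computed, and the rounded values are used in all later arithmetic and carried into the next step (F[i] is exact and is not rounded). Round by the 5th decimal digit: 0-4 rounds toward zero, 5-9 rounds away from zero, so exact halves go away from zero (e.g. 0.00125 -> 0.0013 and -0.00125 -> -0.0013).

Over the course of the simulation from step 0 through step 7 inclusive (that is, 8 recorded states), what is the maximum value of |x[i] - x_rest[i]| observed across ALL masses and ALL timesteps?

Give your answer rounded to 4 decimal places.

Step 0: x=[1.0000 5.0000 7.0000 10.0000] v=[0.0000 0.0000 0.0000 0.0000]
Step 1: x=[1.3750 4.5000 7.2500 10.0000] v=[0.7500 -1.0000 0.5000 0.0000]
Step 2: x=[1.9688 3.9063 7.5000 10.0625] v=[1.1875 -1.1875 0.5000 0.1250]
Step 3: x=[2.5587 3.7266 7.4922 10.2344] v=[1.1797 -0.3594 -0.0156 0.3438]
Step 4: x=[2.9747 4.1964 7.2286 10.4708] v=[0.8320 0.9395 -0.5273 0.4727]
Step 5: x=[3.1716 5.1188 7.0175 10.6466] v=[0.3938 1.8448 -0.4223 0.3516]
Step 6: x=[3.2155 6.0291 7.2390 10.6652] v=[0.0877 1.8206 0.4429 0.0371]
Step 7: x=[3.2091 6.5385 8.0146 10.5772] v=[-0.0128 1.0188 1.5511 -0.1760]
Max displacement = 2.2734

Answer: 2.2734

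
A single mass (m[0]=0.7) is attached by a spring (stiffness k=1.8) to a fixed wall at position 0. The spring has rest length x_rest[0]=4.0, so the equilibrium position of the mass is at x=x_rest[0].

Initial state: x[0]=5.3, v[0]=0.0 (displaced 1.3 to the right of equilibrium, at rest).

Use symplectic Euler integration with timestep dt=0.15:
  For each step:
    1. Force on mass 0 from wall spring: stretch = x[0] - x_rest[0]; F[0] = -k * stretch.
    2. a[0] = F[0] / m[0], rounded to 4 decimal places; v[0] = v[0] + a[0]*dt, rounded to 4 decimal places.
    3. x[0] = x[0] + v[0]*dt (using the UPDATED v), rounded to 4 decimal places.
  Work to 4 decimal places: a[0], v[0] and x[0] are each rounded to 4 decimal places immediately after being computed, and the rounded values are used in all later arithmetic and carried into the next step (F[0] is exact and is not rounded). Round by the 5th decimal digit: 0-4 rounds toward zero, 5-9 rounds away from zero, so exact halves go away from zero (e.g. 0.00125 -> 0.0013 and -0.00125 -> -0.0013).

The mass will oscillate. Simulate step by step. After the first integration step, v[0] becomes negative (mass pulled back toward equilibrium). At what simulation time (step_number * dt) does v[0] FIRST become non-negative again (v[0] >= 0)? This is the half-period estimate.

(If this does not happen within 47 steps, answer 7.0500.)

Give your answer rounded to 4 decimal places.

Answer: 2.1000

Derivation:
Step 0: x=[5.3000] v=[0.0000]
Step 1: x=[5.2248] v=[-0.5014]
Step 2: x=[5.0787] v=[-0.9738]
Step 3: x=[4.8702] v=[-1.3899]
Step 4: x=[4.6114] v=[-1.7256]
Step 5: x=[4.3172] v=[-1.9614]
Step 6: x=[4.0046] v=[-2.0838]
Step 7: x=[3.6918] v=[-2.0856]
Step 8: x=[3.3968] v=[-1.9667]
Step 9: x=[3.1367] v=[-1.7340]
Step 10: x=[2.9266] v=[-1.4010]
Step 11: x=[2.7786] v=[-0.9870]
Step 12: x=[2.7012] v=[-0.5159]
Step 13: x=[2.6990] v=[-0.0149]
Step 14: x=[2.7720] v=[0.4869]
First v>=0 after going negative at step 14, time=2.1000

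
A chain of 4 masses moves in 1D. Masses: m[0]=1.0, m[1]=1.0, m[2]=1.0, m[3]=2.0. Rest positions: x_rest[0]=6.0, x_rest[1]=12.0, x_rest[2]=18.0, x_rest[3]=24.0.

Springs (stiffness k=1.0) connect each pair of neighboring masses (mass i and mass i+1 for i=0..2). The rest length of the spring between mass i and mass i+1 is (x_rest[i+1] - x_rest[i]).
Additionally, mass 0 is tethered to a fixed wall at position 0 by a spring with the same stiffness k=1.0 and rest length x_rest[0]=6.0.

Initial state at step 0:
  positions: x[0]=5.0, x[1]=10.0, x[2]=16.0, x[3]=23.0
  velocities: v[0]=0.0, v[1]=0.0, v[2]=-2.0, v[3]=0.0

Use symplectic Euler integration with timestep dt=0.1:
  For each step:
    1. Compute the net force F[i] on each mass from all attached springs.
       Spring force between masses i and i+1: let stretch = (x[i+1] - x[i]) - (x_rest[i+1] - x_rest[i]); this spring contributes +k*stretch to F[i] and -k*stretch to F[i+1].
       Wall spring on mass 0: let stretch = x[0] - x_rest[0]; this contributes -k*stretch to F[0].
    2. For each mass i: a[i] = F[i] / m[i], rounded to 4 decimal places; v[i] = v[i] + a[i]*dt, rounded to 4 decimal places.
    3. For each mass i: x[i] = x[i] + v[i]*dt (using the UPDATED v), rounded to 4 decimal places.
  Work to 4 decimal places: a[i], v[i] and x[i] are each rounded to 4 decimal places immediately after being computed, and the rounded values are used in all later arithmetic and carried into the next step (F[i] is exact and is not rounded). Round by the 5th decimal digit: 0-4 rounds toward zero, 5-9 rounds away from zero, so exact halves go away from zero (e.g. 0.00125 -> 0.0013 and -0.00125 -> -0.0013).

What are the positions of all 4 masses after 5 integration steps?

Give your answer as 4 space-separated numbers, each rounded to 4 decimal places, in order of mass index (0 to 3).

Answer: 5.0031 10.1082 15.2226 22.9081

Derivation:
Step 0: x=[5.0000 10.0000 16.0000 23.0000] v=[0.0000 0.0000 -2.0000 0.0000]
Step 1: x=[5.0000 10.0100 15.8100 22.9950] v=[0.0000 0.1000 -1.9000 -0.0500]
Step 2: x=[5.0001 10.0279 15.6339 22.9841] v=[0.0010 0.1790 -1.7615 -0.1093]
Step 3: x=[5.0005 10.0516 15.4752 22.9664] v=[0.0038 0.2368 -1.5871 -0.1768]
Step 4: x=[5.0014 10.0790 15.3372 22.9413] v=[0.0089 0.2741 -1.3803 -0.2514]
Step 5: x=[5.0031 10.1082 15.2226 22.9081] v=[0.0165 0.2922 -1.1457 -0.3316]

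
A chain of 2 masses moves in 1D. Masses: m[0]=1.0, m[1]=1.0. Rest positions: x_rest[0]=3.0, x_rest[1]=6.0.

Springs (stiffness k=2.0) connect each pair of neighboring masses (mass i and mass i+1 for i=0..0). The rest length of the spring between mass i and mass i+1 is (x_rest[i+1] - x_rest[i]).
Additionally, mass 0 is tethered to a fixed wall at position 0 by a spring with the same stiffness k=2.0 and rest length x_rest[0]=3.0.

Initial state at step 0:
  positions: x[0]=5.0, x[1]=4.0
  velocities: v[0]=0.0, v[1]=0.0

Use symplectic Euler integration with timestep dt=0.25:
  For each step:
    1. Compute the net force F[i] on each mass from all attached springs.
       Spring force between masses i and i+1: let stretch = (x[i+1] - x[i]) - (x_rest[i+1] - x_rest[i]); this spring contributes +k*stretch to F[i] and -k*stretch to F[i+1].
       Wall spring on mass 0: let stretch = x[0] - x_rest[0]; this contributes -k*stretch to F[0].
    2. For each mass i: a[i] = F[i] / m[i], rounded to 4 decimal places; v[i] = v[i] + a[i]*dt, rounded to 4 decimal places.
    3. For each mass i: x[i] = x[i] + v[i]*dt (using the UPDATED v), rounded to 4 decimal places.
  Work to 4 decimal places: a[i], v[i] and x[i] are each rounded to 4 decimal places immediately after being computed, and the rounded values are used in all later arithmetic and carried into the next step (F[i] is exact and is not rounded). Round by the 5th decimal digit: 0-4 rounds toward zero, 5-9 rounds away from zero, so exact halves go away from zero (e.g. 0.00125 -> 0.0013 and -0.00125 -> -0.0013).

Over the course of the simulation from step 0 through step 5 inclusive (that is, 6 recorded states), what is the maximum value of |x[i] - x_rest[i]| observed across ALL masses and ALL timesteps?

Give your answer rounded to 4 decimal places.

Answer: 2.5639

Derivation:
Step 0: x=[5.0000 4.0000] v=[0.0000 0.0000]
Step 1: x=[4.2500 4.5000] v=[-3.0000 2.0000]
Step 2: x=[3.0000 5.3438] v=[-5.0000 3.3750]
Step 3: x=[1.6680 6.2696] v=[-5.3281 3.7031]
Step 4: x=[0.7027 6.9952] v=[-3.8613 2.9023]
Step 5: x=[0.4361 7.3092] v=[-1.0664 1.2561]
Max displacement = 2.5639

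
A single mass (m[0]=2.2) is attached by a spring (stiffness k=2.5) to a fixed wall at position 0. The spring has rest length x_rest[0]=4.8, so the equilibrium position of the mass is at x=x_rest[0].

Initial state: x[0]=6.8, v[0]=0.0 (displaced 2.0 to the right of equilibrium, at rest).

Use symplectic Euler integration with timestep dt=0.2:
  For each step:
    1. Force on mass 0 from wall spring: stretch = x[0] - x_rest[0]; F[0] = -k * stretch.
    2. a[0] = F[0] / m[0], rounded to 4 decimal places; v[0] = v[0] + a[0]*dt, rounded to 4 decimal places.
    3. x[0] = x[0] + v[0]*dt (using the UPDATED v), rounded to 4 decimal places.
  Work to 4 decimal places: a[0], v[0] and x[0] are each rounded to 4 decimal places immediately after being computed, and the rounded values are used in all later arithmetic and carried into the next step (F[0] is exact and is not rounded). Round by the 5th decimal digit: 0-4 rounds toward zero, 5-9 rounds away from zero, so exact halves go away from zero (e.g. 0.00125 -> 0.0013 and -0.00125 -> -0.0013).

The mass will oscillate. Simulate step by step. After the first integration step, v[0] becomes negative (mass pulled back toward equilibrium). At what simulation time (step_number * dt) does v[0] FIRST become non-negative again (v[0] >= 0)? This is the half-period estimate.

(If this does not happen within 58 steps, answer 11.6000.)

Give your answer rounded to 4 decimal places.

Answer: 3.0000

Derivation:
Step 0: x=[6.8000] v=[0.0000]
Step 1: x=[6.7091] v=[-0.4545]
Step 2: x=[6.5314] v=[-0.8884]
Step 3: x=[6.2750] v=[-1.2819]
Step 4: x=[5.9516] v=[-1.6171]
Step 5: x=[5.5758] v=[-1.8788]
Step 6: x=[5.1648] v=[-2.0551]
Step 7: x=[4.7372] v=[-2.1380]
Step 8: x=[4.3125] v=[-2.1237]
Step 9: x=[3.9099] v=[-2.0129]
Step 10: x=[3.5478] v=[-1.8106]
Step 11: x=[3.2426] v=[-1.5260]
Step 12: x=[3.0082] v=[-1.1720]
Step 13: x=[2.8552] v=[-0.7648]
Step 14: x=[2.7906] v=[-0.3228]
Step 15: x=[2.8174] v=[0.1339]
First v>=0 after going negative at step 15, time=3.0000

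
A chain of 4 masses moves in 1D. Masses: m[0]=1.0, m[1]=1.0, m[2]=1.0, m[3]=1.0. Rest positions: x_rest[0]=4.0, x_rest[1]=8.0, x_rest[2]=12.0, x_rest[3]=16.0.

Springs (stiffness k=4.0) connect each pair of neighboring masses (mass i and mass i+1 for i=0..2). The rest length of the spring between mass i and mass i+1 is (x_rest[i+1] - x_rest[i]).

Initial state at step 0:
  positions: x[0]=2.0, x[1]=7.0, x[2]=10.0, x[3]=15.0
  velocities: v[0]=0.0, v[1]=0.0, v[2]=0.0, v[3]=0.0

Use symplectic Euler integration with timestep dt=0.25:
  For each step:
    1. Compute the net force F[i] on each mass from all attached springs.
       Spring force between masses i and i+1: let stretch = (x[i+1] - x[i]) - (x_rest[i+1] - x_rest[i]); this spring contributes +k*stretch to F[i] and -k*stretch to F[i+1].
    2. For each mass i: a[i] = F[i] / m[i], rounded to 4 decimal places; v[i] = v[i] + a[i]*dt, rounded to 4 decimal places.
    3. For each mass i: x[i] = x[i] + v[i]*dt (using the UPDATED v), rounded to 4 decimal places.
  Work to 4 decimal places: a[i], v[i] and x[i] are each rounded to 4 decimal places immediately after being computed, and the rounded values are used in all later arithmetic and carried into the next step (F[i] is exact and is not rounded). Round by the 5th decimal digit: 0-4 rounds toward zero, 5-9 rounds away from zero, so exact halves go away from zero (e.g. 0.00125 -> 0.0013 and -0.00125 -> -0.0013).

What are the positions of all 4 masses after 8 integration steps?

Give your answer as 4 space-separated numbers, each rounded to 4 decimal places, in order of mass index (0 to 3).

Answer: 2.8383 6.3977 10.6025 14.1618

Derivation:
Step 0: x=[2.0000 7.0000 10.0000 15.0000] v=[0.0000 0.0000 0.0000 0.0000]
Step 1: x=[2.2500 6.5000 10.5000 14.7500] v=[1.0000 -2.0000 2.0000 -1.0000]
Step 2: x=[2.5625 5.9375 11.0625 14.4375] v=[1.2500 -2.2500 2.2500 -1.2500]
Step 3: x=[2.7188 5.8125 11.1875 14.2813] v=[0.6250 -0.5000 0.5000 -0.6250]
Step 4: x=[2.6485 6.2578 10.7422 14.3516] v=[-0.2813 1.7813 -1.7812 0.2812]
Step 5: x=[2.4805 6.9219 10.0782 14.5196] v=[-0.6720 2.6564 -2.6562 0.6718]
Step 6: x=[2.4229 7.2647 9.7354 14.5772] v=[-0.2306 1.3713 -1.3711 0.2304]
Step 7: x=[2.5757 7.0148 9.9854 14.4244] v=[0.6112 -0.9998 1.0000 -0.6114]
Step 8: x=[2.8383 6.3977 10.6025 14.1618] v=[1.0503 -2.4683 2.4684 -1.0504]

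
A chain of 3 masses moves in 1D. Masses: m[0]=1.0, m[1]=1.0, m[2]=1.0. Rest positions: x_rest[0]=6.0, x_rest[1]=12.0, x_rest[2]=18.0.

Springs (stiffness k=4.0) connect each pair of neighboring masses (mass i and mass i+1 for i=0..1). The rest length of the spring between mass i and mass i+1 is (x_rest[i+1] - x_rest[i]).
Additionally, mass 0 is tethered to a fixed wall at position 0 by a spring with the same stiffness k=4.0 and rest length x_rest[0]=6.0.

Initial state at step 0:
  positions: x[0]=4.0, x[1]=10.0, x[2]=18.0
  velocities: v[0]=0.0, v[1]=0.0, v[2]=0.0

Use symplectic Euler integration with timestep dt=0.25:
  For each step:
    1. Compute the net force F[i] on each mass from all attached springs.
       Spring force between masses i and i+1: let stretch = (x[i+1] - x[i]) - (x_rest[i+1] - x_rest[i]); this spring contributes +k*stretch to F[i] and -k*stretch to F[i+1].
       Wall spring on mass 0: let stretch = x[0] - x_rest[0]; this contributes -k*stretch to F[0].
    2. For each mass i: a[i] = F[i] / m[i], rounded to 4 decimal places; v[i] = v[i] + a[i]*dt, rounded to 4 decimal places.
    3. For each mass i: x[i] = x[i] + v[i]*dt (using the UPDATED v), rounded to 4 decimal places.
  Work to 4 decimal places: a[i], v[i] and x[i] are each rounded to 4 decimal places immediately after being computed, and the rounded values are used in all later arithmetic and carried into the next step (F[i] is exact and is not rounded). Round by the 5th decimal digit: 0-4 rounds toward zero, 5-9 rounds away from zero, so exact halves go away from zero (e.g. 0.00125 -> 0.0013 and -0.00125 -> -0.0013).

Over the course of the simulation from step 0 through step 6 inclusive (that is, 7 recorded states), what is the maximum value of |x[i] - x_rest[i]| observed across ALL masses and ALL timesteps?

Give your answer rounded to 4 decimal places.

Answer: 2.0547

Derivation:
Step 0: x=[4.0000 10.0000 18.0000] v=[0.0000 0.0000 0.0000]
Step 1: x=[4.5000 10.5000 17.5000] v=[2.0000 2.0000 -2.0000]
Step 2: x=[5.3750 11.2500 16.7500] v=[3.5000 3.0000 -3.0000]
Step 3: x=[6.3750 11.9063 16.1250] v=[4.0000 2.6250 -2.5000]
Step 4: x=[7.1641 12.2344 15.9453] v=[3.1563 1.3124 -0.7187]
Step 5: x=[7.4297 12.2227 16.3379] v=[1.0625 -0.0470 1.5704]
Step 6: x=[7.0362 12.0415 17.2017] v=[-1.5742 -0.7248 3.4552]
Max displacement = 2.0547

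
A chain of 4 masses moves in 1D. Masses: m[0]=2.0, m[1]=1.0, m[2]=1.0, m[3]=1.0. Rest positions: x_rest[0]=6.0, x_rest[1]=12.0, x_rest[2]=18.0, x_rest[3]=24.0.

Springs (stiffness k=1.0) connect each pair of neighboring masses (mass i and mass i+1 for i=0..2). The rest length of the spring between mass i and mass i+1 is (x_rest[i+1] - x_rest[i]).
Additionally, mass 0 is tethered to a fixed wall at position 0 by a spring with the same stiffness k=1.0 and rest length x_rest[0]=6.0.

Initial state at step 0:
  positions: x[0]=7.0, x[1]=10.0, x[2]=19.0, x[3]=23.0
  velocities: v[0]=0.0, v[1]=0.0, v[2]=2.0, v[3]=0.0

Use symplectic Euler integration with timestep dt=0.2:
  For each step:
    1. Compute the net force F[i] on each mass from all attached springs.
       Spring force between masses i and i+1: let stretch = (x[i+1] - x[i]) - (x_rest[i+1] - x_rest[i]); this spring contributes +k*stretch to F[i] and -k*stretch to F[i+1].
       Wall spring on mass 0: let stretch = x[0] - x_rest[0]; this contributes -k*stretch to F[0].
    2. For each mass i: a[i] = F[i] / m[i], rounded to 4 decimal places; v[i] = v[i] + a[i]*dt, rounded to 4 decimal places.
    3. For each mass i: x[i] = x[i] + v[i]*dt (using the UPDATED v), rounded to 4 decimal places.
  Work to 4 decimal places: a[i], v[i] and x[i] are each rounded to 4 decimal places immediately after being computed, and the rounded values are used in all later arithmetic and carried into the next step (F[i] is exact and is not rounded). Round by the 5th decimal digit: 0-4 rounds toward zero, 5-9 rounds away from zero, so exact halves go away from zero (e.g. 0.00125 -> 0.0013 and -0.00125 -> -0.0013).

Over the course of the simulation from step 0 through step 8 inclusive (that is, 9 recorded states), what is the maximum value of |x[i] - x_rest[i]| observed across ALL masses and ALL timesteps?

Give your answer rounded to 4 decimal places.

Answer: 2.6369

Derivation:
Step 0: x=[7.0000 10.0000 19.0000 23.0000] v=[0.0000 0.0000 2.0000 0.0000]
Step 1: x=[6.9200 10.2400 19.2000 23.0800] v=[-0.4000 1.2000 1.0000 0.4000]
Step 2: x=[6.7680 10.7056 19.1968 23.2448] v=[-0.7600 2.3280 -0.0160 0.8240]
Step 3: x=[6.5594 11.3533 19.0159 23.4877] v=[-1.0430 3.2387 -0.9046 1.2144]
Step 4: x=[6.3155 12.1158 18.7073 23.7917] v=[-1.2196 3.8124 -1.5428 1.5200]
Step 5: x=[6.0613 12.9099 18.3385 24.1323] v=[-1.2711 3.9706 -1.8442 1.7031]
Step 6: x=[5.8228 13.6472 17.9843 24.4812] v=[-1.1924 3.6866 -1.7712 1.7443]
Step 7: x=[5.6244 14.2450 17.7165 24.8102] v=[-0.9922 2.9891 -1.3392 1.6449]
Step 8: x=[5.4859 14.6369 17.5935 25.0954] v=[-0.6926 1.9593 -0.6148 1.4262]
Max displacement = 2.6369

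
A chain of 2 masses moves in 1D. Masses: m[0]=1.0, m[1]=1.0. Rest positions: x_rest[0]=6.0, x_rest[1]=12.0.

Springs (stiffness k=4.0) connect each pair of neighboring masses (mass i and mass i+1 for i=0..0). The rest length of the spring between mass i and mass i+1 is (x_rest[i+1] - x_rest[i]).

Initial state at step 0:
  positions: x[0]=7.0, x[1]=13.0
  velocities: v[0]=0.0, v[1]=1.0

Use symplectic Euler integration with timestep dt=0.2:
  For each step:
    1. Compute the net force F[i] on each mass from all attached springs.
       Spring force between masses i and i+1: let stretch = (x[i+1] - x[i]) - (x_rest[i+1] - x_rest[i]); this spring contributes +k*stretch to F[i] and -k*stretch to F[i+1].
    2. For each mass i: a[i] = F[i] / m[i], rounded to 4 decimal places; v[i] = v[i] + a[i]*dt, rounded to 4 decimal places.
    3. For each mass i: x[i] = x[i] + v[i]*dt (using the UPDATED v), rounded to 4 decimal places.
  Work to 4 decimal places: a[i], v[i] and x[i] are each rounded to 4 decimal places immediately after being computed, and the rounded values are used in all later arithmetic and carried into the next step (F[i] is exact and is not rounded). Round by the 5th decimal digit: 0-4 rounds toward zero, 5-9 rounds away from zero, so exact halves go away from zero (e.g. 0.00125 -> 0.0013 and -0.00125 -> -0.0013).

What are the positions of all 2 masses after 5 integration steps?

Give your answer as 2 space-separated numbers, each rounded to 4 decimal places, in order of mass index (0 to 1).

Answer: 7.4502 13.5498

Derivation:
Step 0: x=[7.0000 13.0000] v=[0.0000 1.0000]
Step 1: x=[7.0000 13.2000] v=[0.0000 1.0000]
Step 2: x=[7.0320 13.3680] v=[0.1600 0.8400]
Step 3: x=[7.1178 13.4822] v=[0.4288 0.5712]
Step 4: x=[7.2619 13.5381] v=[0.7203 0.2797]
Step 5: x=[7.4502 13.5498] v=[0.9413 0.0587]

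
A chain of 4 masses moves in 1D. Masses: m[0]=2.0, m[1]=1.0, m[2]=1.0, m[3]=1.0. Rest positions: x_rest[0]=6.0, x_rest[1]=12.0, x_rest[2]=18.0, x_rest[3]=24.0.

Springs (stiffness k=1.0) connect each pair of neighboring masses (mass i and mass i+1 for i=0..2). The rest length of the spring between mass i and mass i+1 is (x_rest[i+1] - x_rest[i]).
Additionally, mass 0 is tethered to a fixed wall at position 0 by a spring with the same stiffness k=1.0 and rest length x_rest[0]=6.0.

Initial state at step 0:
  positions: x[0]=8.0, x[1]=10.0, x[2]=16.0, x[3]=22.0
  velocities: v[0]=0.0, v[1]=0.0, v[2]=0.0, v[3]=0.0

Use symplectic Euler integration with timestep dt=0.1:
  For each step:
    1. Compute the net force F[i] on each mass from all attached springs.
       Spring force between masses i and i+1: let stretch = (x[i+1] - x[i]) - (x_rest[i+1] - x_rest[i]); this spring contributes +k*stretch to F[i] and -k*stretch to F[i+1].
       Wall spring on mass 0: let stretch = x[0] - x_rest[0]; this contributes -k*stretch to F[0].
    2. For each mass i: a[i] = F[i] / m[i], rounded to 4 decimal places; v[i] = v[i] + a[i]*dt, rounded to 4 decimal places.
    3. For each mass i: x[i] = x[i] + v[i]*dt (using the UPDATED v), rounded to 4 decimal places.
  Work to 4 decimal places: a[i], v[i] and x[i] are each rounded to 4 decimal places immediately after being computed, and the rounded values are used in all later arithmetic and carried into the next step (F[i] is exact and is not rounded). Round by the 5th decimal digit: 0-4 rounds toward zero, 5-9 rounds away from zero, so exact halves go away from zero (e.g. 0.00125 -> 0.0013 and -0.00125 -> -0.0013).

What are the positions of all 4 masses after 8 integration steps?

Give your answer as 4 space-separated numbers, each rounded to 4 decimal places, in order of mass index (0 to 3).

Step 0: x=[8.0000 10.0000 16.0000 22.0000] v=[0.0000 0.0000 0.0000 0.0000]
Step 1: x=[7.9700 10.0400 16.0000 22.0000] v=[-0.3000 0.4000 0.0000 0.0000]
Step 2: x=[7.9105 10.1189 16.0004 22.0000] v=[-0.5950 0.7890 0.0040 0.0000]
Step 3: x=[7.8225 10.2345 16.0020 22.0000] v=[-0.8801 1.1563 0.0158 0.0000]
Step 4: x=[7.7074 10.3837 16.0059 22.0000] v=[-1.1506 1.4919 0.0389 0.0002]
Step 5: x=[7.5672 10.5624 16.0135 22.0001] v=[-1.4022 1.7865 0.0761 0.0008]
Step 6: x=[7.4041 10.7656 16.0265 22.0003] v=[-1.6308 2.0321 0.1297 0.0021]
Step 7: x=[7.2208 10.9878 16.0466 22.0008] v=[-1.8329 2.2220 0.2010 0.0047]
Step 8: x=[7.0202 11.2229 16.0757 22.0017] v=[-2.0056 2.3512 0.2905 0.0093]

Answer: 7.0202 11.2229 16.0757 22.0017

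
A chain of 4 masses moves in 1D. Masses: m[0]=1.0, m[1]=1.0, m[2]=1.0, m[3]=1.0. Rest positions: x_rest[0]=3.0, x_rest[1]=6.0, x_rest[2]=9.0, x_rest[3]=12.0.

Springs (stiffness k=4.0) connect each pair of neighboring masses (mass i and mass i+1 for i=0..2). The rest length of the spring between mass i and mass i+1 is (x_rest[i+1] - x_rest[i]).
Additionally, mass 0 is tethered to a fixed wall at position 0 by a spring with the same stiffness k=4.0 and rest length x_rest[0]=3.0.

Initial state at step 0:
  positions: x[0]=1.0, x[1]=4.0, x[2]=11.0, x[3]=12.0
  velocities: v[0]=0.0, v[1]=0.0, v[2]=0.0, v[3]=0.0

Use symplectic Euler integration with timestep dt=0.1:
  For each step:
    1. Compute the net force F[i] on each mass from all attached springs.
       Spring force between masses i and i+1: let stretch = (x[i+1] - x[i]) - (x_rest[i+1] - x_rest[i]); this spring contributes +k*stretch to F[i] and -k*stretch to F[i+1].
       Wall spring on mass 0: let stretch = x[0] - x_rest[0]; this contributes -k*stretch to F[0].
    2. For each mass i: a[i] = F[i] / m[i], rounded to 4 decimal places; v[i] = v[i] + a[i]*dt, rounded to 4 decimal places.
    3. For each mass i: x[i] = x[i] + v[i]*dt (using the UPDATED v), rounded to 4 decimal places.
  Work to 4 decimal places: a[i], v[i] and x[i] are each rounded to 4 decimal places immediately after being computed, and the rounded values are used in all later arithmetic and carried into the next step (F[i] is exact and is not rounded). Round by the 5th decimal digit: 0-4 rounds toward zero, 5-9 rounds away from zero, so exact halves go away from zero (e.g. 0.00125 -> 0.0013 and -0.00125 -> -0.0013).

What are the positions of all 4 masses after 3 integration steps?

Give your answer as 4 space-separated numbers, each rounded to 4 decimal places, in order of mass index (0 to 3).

Step 0: x=[1.0000 4.0000 11.0000 12.0000] v=[0.0000 0.0000 0.0000 0.0000]
Step 1: x=[1.0800 4.1600 10.7600 12.0800] v=[0.8000 1.6000 -2.4000 0.8000]
Step 2: x=[1.2400 4.4608 10.3088 12.2272] v=[1.6000 3.0080 -4.5120 1.4720]
Step 3: x=[1.4792 4.8667 9.7004 12.4177] v=[2.3923 4.0589 -6.0838 1.9046]

Answer: 1.4792 4.8667 9.7004 12.4177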